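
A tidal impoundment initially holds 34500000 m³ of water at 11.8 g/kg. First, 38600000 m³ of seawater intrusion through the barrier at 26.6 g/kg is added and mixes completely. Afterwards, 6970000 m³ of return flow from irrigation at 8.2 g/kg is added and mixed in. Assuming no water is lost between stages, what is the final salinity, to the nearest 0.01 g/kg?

Salt balance:
Initial salt = 34,500,000×11.8 = 407,100,000
After stage 1: salt = 407,100,000 + 38,600,000×26.6 = 1,433,860,000; volume = 73,100,000 m³; S = 19.615 g/kg
After stage 2: salt = 1,433,860,000 + 6,970,000×8.2 = 1,491,014,000; volume = 80,070,000 m³
S = 1,491,014,000 / 80,070,000 = 18.6214 g/kg

18.62 g/kg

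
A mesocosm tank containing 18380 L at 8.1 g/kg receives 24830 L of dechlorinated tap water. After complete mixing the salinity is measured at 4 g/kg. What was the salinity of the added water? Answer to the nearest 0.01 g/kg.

Salt balance: 18,380×8.1 + 24,830×S = 43,210×4
148,878 + 24,830·S = 172,840
S = (172,840 − 148,878) / 24,830 = 0.965 g/kg

0.97 g/kg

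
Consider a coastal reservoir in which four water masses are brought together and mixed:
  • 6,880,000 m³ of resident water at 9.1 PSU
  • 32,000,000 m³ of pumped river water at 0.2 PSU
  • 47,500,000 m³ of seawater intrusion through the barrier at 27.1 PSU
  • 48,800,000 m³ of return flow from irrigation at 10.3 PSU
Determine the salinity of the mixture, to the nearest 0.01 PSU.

Conserving salt mass:
salt = 6,880,000×9.1 + 32,000,000×0.2 + 47,500,000×27.1 + 48,800,000×10.3 = 62,608,000 + 6,400,000 + 1,287,250,000 + 502,640,000 = 1,858,898,000
volume = 6,880,000 + 32,000,000 + 47,500,000 + 48,800,000 = 135,180,000 m³
S = 1,858,898,000 / 135,180,000 = 13.7513 PSU

13.75 PSU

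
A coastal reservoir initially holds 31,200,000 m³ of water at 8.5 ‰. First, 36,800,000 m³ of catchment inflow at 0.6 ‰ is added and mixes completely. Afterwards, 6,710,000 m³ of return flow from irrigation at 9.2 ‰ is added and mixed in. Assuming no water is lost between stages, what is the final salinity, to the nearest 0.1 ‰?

4.7 ‰

Weighted by volume,
Initial salt = 31,200,000×8.5 = 265,200,000
After stage 1: salt = 265,200,000 + 36,800,000×0.6 = 287,280,000; volume = 68,000,000 m³; S = 4.225 ‰
After stage 2: salt = 287,280,000 + 6,710,000×9.2 = 349,012,000; volume = 74,710,000 m³
S = 349,012,000 / 74,710,000 = 4.6716 ‰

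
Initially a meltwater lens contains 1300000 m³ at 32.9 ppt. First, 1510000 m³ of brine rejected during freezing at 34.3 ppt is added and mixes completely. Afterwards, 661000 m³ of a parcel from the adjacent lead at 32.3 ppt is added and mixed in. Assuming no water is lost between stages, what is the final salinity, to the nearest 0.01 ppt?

33.39 ppt

Conserving salt mass:
Initial salt = 1,300,000×32.9 = 42,770,000
After stage 1: salt = 42,770,000 + 1,510,000×34.3 = 94,563,000; volume = 2,810,000 m³; S = 33.652 ppt
After stage 2: salt = 94,563,000 + 661,000×32.3 = 115,913,300; volume = 3,471,000 m³
S = 115,913,300 / 3,471,000 = 33.3948 ppt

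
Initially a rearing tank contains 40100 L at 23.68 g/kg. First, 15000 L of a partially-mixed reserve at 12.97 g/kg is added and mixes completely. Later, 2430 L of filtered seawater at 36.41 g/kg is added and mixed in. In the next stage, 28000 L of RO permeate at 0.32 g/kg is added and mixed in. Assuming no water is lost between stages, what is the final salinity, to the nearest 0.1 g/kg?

Weighted by volume,
Initial salt = 40,100×23.68 = 949,568
After stage 1: salt = 949,568 + 15,000×12.97 = 1,144,118; volume = 55,100 L; S = 20.764 g/kg
After stage 2: salt = 1,144,118 + 2,430×36.41 = 1,232,594.3; volume = 57,530 L; S = 21.425 g/kg
After stage 3: salt = 1,232,594.3 + 28,000×0.32 = 1,241,554.3; volume = 85,530 L
S = 1,241,554.3 / 85,530 = 14.516 g/kg

14.5 g/kg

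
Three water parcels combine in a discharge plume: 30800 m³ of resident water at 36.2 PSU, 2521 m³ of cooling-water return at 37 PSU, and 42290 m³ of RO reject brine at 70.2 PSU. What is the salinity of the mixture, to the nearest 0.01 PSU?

55.24 PSU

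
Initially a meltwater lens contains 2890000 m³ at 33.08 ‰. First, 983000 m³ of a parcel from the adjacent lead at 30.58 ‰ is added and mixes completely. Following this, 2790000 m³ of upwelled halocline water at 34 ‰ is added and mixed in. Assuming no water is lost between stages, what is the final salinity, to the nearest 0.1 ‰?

33.1 ‰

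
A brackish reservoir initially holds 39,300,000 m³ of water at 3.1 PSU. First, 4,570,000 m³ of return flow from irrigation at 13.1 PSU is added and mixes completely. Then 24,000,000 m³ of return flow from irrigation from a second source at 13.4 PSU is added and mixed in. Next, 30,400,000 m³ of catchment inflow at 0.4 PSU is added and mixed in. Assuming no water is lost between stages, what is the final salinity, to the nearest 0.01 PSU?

Conserving salt mass:
Initial salt = 39,300,000×3.1 = 121,830,000
After stage 1: salt = 121,830,000 + 4,570,000×13.1 = 181,697,000; volume = 43,870,000 m³; S = 4.142 PSU
After stage 2: salt = 181,697,000 + 24,000,000×13.4 = 503,297,000; volume = 67,870,000 m³; S = 7.416 PSU
After stage 3: salt = 503,297,000 + 30,400,000×0.4 = 515,457,000; volume = 98,270,000 m³
S = 515,457,000 / 98,270,000 = 5.2453 PSU

5.25 PSU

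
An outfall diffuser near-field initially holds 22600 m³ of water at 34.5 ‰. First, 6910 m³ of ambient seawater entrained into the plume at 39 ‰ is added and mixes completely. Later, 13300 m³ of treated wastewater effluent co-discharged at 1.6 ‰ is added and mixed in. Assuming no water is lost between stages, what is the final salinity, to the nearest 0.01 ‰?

25.01 ‰

Weighted by volume,
Initial salt = 22,600×34.5 = 779,700
After stage 1: salt = 779,700 + 6,910×39 = 1,049,190; volume = 29,510 m³; S = 35.554 ‰
After stage 2: salt = 1,049,190 + 13,300×1.6 = 1,070,470; volume = 42,810 m³
S = 1,070,470 / 42,810 = 25.0051 ‰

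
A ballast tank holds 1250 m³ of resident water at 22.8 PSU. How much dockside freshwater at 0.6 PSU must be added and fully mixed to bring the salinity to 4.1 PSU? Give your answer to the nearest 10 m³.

6680 m³

Salt balance: 1,250×22.8 + V×0.6 = (1,250+V)×4.1
28,500 + 0.6V = 5,125 + 4.1V
23,375 = 3.5V
V = 6,678.57 m³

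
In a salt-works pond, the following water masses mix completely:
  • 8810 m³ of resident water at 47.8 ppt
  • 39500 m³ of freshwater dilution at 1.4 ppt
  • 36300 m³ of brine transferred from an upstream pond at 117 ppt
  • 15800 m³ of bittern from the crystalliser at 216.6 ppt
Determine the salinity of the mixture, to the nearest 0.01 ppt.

81.13 ppt

By conservation of dissolved salt,
salt = 8,810×47.8 + 39,500×1.4 + 36,300×117 + 15,800×216.6 = 421,118 + 55,300 + 4,247,100 + 3,422,280 = 8,145,798
volume = 8,810 + 39,500 + 36,300 + 15,800 = 100,410 m³
S = 8,145,798 / 100,410 = 81.1254 ppt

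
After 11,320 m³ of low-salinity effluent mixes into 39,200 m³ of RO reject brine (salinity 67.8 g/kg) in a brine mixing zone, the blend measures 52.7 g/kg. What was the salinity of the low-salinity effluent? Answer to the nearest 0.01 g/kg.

Salt balance: 39,200×67.8 + 11,320×S = 50,520×52.7
2,657,760 + 11,320·S = 2,662,404
S = (2,662,404 − 2,657,760) / 11,320 = 0.4102 g/kg

0.41 g/kg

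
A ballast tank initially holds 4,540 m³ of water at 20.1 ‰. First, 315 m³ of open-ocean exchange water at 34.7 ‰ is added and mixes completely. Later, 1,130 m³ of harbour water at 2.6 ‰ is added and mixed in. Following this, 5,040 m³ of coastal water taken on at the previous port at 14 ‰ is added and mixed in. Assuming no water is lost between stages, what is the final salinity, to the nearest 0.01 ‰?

15.93 ‰

Total salt / total volume:
Initial salt = 4,540×20.1 = 91,254
After stage 1: salt = 91,254 + 315×34.7 = 102,184.5; volume = 4,855 m³; S = 21.047 ‰
After stage 2: salt = 102,184.5 + 1,130×2.6 = 105,122.5; volume = 5,985 m³; S = 17.564 ‰
After stage 3: salt = 105,122.5 + 5,040×14 = 175,682.5; volume = 11,025 m³
S = 175,682.5 / 11,025 = 15.9349 ‰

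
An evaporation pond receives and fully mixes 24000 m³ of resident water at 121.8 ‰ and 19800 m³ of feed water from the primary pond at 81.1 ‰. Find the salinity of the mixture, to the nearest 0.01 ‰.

103.40 ‰

Mass of salt is conserved:
salt = 24,000×121.8 + 19,800×81.1 = 2,923,200 + 1,605,780 = 4,528,980
volume = 24,000 + 19,800 = 43,800 m³
S = 4,528,980 / 43,800 = 103.4014 ‰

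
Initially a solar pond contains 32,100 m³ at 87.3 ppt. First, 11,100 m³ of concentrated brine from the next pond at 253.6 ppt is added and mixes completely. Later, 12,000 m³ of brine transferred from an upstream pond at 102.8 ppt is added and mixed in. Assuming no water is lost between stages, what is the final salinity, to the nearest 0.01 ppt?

124.11 ppt

Weighted by volume,
Initial salt = 32,100×87.3 = 2,802,330
After stage 1: salt = 2,802,330 + 11,100×253.6 = 5,617,290; volume = 43,200 m³; S = 130.03 ppt
After stage 2: salt = 5,617,290 + 12,000×102.8 = 6,850,890; volume = 55,200 m³
S = 6,850,890 / 55,200 = 124.1103 ppt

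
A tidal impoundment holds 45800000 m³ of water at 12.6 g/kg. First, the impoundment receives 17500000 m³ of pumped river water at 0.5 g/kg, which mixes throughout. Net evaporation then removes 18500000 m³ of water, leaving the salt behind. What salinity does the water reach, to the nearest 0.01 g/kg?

13.08 g/kg

After mixing: salt = 45,800,000×12.6 + 17,500,000×0.5 = 585,830,000; volume = 63,300,000 m³
After evaporation: salt unchanged = 585,830,000; volume = 63,300,000 − 18,500,000 = 44,800,000 m³
S = 585,830,000 / 44,800,000 = 13.0766 g/kg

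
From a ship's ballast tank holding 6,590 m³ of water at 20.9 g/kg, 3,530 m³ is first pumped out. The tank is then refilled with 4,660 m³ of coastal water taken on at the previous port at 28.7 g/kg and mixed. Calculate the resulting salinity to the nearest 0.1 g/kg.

Remaining after removal: 3,060 m³ at 20.9 g/kg (salt = 63,954)
After addition: salt = 63,954 + 4,660×28.7 = 197,696; volume = 7,720 m³
S = 197,696 / 7,720 = 25.6083 g/kg

25.6 g/kg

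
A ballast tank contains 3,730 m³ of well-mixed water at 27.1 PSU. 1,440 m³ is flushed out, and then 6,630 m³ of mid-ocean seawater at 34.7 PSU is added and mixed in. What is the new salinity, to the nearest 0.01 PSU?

Remaining after removal: 2,290 m³ at 27.1 PSU (salt = 62,059)
After addition: salt = 62,059 + 6,630×34.7 = 292,120; volume = 8,920 m³
S = 292,120 / 8,920 = 32.7489 PSU

32.75 PSU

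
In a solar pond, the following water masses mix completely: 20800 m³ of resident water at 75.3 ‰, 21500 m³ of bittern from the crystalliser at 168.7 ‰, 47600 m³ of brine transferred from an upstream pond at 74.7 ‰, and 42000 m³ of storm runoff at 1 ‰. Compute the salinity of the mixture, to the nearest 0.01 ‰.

66.65 ‰

By conservation of dissolved salt,
salt = 20,800×75.3 + 21,500×168.7 + 47,600×74.7 + 42,000×1 = 1,566,240 + 3,627,050 + 3,555,720 + 42,000 = 8,791,010
volume = 20,800 + 21,500 + 47,600 + 42,000 = 131,900 m³
S = 8,791,010 / 131,900 = 66.6491 ‰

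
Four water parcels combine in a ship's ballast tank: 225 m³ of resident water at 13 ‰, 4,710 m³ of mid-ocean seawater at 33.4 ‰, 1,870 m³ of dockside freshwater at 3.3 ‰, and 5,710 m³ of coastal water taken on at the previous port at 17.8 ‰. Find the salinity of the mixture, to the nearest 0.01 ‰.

21.42 ‰

Weighted by volume,
salt = 225×13 + 4,710×33.4 + 1,870×3.3 + 5,710×17.8 = 2,925 + 157,314 + 6,171 + 101,638 = 268,048
volume = 225 + 4,710 + 1,870 + 5,710 = 12,515 m³
S = 268,048 / 12,515 = 21.4181 ‰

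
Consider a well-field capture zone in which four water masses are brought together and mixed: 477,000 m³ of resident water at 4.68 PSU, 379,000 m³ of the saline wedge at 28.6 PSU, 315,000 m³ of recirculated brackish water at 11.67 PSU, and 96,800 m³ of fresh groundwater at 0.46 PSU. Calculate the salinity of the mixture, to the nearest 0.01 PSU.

13.25 PSU

By conservation of dissolved salt,
salt = 477,000×4.68 + 379,000×28.6 + 315,000×11.67 + 96,800×0.46 = 2,232,360 + 10,839,400 + 3,676,050 + 44,528 = 16,792,338
volume = 477,000 + 379,000 + 315,000 + 96,800 = 1,267,800 m³
S = 16,792,338 / 1,267,800 = 13.2453 PSU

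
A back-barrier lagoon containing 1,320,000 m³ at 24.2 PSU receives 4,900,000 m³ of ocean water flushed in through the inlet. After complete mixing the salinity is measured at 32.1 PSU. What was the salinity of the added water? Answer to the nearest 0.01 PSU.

Salt balance: 1,320,000×24.2 + 4,900,000×S = 6,220,000×32.1
31,944,000 + 4,900,000·S = 199,662,000
S = (199,662,000 − 31,944,000) / 4,900,000 = 34.2282 PSU

34.23 PSU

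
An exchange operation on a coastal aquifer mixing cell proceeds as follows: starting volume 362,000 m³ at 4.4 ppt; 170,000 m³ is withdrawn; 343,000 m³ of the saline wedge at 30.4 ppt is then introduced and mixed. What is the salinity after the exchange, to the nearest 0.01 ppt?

21.07 ppt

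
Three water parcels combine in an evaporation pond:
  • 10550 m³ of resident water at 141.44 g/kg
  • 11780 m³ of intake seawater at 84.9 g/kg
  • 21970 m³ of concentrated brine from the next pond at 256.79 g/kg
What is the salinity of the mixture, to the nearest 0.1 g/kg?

Weighted by volume,
salt = 10,550×141.44 + 11,780×84.9 + 21,970×256.79 = 1,492,192 + 1,000,122 + 5,641,676.3 = 8,133,990.3
volume = 10,550 + 11,780 + 21,970 = 44,300 m³
S = 8,133,990.3 / 44,300 = 183.612 g/kg

183.6 g/kg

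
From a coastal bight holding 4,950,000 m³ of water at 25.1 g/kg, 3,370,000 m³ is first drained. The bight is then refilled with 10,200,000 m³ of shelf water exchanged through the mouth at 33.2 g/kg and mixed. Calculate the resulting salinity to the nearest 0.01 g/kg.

32.11 g/kg

Remaining after removal: 1,580,000 m³ at 25.1 g/kg (salt = 39,658,000)
After addition: salt = 39,658,000 + 10,200,000×33.2 = 378,298,000; volume = 11,780,000 m³
S = 378,298,000 / 11,780,000 = 32.1136 g/kg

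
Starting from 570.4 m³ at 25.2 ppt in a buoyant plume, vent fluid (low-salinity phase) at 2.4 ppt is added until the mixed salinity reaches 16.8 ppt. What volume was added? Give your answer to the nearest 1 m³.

333 m³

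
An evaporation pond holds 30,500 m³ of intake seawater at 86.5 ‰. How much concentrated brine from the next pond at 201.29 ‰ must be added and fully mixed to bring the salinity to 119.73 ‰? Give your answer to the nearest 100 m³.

Salt balance: 30,500×86.5 + V×201.29 = (30,500+V)×119.73
2,638,250 + 201.29V = 3,651,765 + 119.73V
1,013,515 = 81.56V
V = 12,426.62 m³

12400 m³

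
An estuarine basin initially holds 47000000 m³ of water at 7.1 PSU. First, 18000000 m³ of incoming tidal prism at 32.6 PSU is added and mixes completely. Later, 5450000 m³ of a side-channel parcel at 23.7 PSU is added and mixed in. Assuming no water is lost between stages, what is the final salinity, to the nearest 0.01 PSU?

14.90 PSU

Mass of salt is conserved:
Initial salt = 47,000,000×7.1 = 333,700,000
After stage 1: salt = 333,700,000 + 18,000,000×32.6 = 920,500,000; volume = 65,000,000 m³; S = 14.162 PSU
After stage 2: salt = 920,500,000 + 5,450,000×23.7 = 1,049,665,000; volume = 70,450,000 m³
S = 1,049,665,000 / 70,450,000 = 14.8994 PSU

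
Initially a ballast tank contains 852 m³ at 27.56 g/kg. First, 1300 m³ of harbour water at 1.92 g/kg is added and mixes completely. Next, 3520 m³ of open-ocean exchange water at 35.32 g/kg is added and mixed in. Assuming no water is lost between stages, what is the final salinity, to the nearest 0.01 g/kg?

26.50 g/kg

Total salt / total volume:
Initial salt = 852×27.56 = 23,481.12
After stage 1: salt = 23,481.12 + 1,300×1.92 = 25,977.12; volume = 2,152 m³; S = 12.071 g/kg
After stage 2: salt = 25,977.12 + 3,520×35.32 = 150,303.52; volume = 5,672 m³
S = 150,303.52 / 5,672 = 26.4992 g/kg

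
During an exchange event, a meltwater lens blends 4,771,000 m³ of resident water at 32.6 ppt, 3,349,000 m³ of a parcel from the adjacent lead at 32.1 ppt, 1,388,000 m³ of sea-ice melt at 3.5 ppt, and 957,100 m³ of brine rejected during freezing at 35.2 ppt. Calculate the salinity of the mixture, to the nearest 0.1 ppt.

Mass of salt is conserved:
salt = 4,771,000×32.6 + 3,349,000×32.1 + 1,388,000×3.5 + 957,100×35.2 = 155,534,600 + 107,502,900 + 4,858,000 + 33,689,920 = 301,585,420
volume = 4,771,000 + 3,349,000 + 1,388,000 + 957,100 = 10,465,100 m³
S = 301,585,420 / 10,465,100 = 28.818 ppt

28.8 ppt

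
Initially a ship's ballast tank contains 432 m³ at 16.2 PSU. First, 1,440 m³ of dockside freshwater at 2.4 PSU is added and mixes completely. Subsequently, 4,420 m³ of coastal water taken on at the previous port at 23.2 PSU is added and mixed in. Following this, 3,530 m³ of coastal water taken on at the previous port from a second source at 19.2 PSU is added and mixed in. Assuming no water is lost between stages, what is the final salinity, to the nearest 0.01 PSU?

18.41 PSU

Salt balance:
Initial salt = 432×16.2 = 6,998.4
After stage 1: salt = 6,998.4 + 1,440×2.4 = 10,454.4; volume = 1,872 m³; S = 5.585 PSU
After stage 2: salt = 10,454.4 + 4,420×23.2 = 112,998.4; volume = 6,292 m³; S = 17.959 PSU
After stage 3: salt = 112,998.4 + 3,530×19.2 = 180,774.4; volume = 9,822 m³
S = 180,774.4 / 9,822 = 18.405 PSU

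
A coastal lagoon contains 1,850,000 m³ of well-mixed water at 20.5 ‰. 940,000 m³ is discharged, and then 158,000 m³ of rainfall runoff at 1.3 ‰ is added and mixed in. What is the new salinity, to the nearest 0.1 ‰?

Remaining after removal: 910,000 m³ at 20.5 ‰ (salt = 18,655,000)
After addition: salt = 18,655,000 + 158,000×1.3 = 18,860,400; volume = 1,068,000 m³
S = 18,860,400 / 1,068,000 = 17.6596 ‰

17.7 ‰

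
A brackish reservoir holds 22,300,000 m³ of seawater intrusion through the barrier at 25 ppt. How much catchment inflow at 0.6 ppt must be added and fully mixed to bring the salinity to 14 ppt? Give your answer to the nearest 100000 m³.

Salt balance: 22,300,000×25 + V×0.6 = (22,300,000+V)×14
557,500,000 + 0.6V = 312,200,000 + 14V
245,300,000 = 13.4V
V = 18,305,970.15 m³

18300000 m³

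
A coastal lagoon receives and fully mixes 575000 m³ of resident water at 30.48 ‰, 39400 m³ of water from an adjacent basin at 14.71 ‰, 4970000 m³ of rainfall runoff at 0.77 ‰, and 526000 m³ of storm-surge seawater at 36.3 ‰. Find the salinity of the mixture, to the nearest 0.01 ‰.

6.71 ‰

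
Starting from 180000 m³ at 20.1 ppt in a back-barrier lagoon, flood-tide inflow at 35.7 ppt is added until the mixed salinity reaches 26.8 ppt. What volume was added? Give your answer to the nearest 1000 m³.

Salt balance: 180,000×20.1 + V×35.7 = (180,000+V)×26.8
3,618,000 + 35.7V = 4,824,000 + 26.8V
1,206,000 = 8.9V
V = 135,505.62 m³

136000 m³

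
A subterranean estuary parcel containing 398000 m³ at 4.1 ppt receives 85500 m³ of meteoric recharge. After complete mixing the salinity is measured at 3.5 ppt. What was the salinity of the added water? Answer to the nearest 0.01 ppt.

Salt balance: 398,000×4.1 + 85,500×S = 483,500×3.5
1,631,800 + 85,500·S = 1,692,250
S = (1,692,250 − 1,631,800) / 85,500 = 0.707 ppt

0.71 ppt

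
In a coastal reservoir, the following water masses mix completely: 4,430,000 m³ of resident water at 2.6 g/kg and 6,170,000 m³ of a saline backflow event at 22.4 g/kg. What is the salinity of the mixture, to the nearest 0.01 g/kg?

Weighted by volume,
salt = 4,430,000×2.6 + 6,170,000×22.4 = 11,518,000 + 138,208,000 = 149,726,000
volume = 4,430,000 + 6,170,000 = 10,600,000 m³
S = 149,726,000 / 10,600,000 = 14.1251 g/kg

14.13 g/kg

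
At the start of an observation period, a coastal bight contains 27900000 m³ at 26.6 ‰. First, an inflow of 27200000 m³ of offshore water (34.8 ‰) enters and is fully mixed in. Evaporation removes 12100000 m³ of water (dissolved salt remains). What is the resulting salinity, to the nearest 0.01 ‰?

39.27 ‰

After mixing: salt = 27,900,000×26.6 + 27,200,000×34.8 = 1,688,700,000; volume = 55,100,000 m³
After evaporation: salt unchanged = 1,688,700,000; volume = 55,100,000 − 12,100,000 = 43,000,000 m³
S = 1,688,700,000 / 43,000,000 = 39.2721 ‰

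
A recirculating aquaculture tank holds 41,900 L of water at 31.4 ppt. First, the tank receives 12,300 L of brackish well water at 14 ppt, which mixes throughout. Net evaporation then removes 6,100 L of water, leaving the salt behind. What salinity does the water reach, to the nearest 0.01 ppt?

After mixing: salt = 41,900×31.4 + 12,300×14 = 1,487,860; volume = 54,200 L
After evaporation: salt unchanged = 1,487,860; volume = 54,200 − 6,100 = 48,100 L
S = 1,487,860 / 48,100 = 30.9326 ppt

30.93 ppt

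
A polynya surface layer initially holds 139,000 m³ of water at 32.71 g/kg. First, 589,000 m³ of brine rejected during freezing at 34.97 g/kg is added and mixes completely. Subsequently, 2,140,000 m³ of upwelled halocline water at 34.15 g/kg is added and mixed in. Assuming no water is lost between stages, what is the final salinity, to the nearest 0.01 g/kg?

34.25 g/kg

Salt balance:
Initial salt = 139,000×32.71 = 4,546,690
After stage 1: salt = 4,546,690 + 589,000×34.97 = 25,144,020; volume = 728,000 m³; S = 34.538 g/kg
After stage 2: salt = 25,144,020 + 2,140,000×34.15 = 98,225,020; volume = 2,868,000 m³
S = 98,225,020 / 2,868,000 = 34.2486 g/kg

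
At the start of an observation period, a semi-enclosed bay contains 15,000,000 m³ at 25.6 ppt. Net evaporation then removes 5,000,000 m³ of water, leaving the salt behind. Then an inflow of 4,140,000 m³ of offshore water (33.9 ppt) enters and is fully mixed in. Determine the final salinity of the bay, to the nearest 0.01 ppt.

37.08 ppt

After evaporation: salt = 15,000,000×25.6 = 384,000,000; volume = 15,000,000 − 5,000,000 = 10,000,000 m³
After mixing: salt = 384,000,000 + 4,140,000×33.9 = 524,346,000; volume = 10,000,000 + 4,140,000 = 14,140,000 m³
S = 524,346,000 / 14,140,000 = 37.0825 ppt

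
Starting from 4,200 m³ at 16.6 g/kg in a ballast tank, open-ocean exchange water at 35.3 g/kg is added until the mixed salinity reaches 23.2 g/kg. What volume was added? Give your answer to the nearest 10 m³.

2290 m³

Salt balance: 4,200×16.6 + V×35.3 = (4,200+V)×23.2
69,720 + 35.3V = 97,440 + 23.2V
27,720 = 12.1V
V = 2,290.91 m³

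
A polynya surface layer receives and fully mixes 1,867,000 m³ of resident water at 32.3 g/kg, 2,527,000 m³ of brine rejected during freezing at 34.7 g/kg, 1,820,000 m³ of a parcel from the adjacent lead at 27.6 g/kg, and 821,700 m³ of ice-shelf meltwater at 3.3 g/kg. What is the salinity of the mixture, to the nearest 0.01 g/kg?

Weighted by volume,
salt = 1,867,000×32.3 + 2,527,000×34.7 + 1,820,000×27.6 + 821,700×3.3 = 60,304,100 + 87,686,900 + 50,232,000 + 2,711,610 = 200,934,610
volume = 1,867,000 + 2,527,000 + 1,820,000 + 821,700 = 7,035,700 m³
S = 200,934,610 / 7,035,700 = 28.5593 g/kg

28.56 g/kg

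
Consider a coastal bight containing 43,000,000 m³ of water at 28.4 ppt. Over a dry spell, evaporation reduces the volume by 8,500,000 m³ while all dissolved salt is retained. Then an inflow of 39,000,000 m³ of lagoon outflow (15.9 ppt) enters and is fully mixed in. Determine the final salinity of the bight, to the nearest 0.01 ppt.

After evaporation: salt = 43,000,000×28.4 = 1,221,200,000; volume = 43,000,000 − 8,500,000 = 34,500,000 m³
After mixing: salt = 1,221,200,000 + 39,000,000×15.9 = 1,841,300,000; volume = 34,500,000 + 39,000,000 = 73,500,000 m³
S = 1,841,300,000 / 73,500,000 = 25.0517 ppt

25.05 ppt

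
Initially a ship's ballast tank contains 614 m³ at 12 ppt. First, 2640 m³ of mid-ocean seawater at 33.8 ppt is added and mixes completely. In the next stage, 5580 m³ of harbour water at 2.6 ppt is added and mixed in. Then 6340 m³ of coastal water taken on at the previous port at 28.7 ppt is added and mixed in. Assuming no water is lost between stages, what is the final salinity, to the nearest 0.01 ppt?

Salt balance:
Initial salt = 614×12 = 7,368
After stage 1: salt = 7,368 + 2,640×33.8 = 96,600; volume = 3,254 m³; S = 29.687 ppt
After stage 2: salt = 96,600 + 5,580×2.6 = 111,108; volume = 8,834 m³; S = 12.577 ppt
After stage 3: salt = 111,108 + 6,340×28.7 = 293,066; volume = 15,174 m³
S = 293,066 / 15,174 = 19.3137 ppt

19.31 ppt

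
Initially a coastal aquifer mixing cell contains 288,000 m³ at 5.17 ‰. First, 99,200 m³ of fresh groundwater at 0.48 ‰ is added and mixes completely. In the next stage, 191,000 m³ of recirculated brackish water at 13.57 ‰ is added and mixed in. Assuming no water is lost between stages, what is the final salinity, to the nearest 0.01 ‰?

7.14 ‰

Weighted by volume,
Initial salt = 288,000×5.17 = 1,488,960
After stage 1: salt = 1,488,960 + 99,200×0.48 = 1,536,576; volume = 387,200 m³; S = 3.968 ‰
After stage 2: salt = 1,536,576 + 191,000×13.57 = 4,128,446; volume = 578,200 m³
S = 4,128,446 / 578,200 = 7.1402 ‰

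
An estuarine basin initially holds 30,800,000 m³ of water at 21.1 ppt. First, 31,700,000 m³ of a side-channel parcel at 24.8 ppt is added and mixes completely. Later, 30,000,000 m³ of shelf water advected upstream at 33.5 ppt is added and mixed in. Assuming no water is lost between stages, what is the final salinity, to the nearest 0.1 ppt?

26.4 ppt

Total salt / total volume:
Initial salt = 30,800,000×21.1 = 649,880,000
After stage 1: salt = 649,880,000 + 31,700,000×24.8 = 1,436,040,000; volume = 62,500,000 m³; S = 22.977 ppt
After stage 2: salt = 1,436,040,000 + 30,000,000×33.5 = 2,441,040,000; volume = 92,500,000 m³
S = 2,441,040,000 / 92,500,000 = 26.3896 ppt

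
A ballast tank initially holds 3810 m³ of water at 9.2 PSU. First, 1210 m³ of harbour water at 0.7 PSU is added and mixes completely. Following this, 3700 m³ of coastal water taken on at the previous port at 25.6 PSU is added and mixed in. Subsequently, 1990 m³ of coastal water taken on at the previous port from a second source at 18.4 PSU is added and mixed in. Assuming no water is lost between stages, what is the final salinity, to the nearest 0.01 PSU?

15.61 PSU

Mass of salt is conserved:
Initial salt = 3,810×9.2 = 35,052
After stage 1: salt = 35,052 + 1,210×0.7 = 35,899; volume = 5,020 m³; S = 7.151 PSU
After stage 2: salt = 35,899 + 3,700×25.6 = 130,619; volume = 8,720 m³; S = 14.979 PSU
After stage 3: salt = 130,619 + 1,990×18.4 = 167,235; volume = 10,710 m³
S = 167,235 / 10,710 = 15.6148 PSU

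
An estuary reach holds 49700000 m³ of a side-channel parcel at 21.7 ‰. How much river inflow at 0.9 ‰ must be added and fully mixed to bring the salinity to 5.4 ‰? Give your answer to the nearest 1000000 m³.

Salt balance: 49,700,000×21.7 + V×0.9 = (49,700,000+V)×5.4
1,078,490,000 + 0.9V = 268,380,000 + 5.4V
810,110,000 = 4.5V
V = 180,024,444.44 m³

180000000 m³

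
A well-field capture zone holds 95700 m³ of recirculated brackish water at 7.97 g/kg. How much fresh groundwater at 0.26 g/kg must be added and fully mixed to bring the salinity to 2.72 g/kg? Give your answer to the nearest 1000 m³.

Salt balance: 95,700×7.97 + V×0.26 = (95,700+V)×2.72
762,729 + 0.26V = 260,304 + 2.72V
502,425 = 2.46V
V = 204,237.8 m³

204000 m³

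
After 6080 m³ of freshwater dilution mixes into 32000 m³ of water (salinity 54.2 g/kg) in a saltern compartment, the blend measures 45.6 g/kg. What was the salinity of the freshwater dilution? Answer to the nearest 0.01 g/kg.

0.34 g/kg

Salt balance: 32,000×54.2 + 6,080×S = 38,080×45.6
1,734,400 + 6,080·S = 1,736,448
S = (1,736,448 − 1,734,400) / 6,080 = 0.3368 g/kg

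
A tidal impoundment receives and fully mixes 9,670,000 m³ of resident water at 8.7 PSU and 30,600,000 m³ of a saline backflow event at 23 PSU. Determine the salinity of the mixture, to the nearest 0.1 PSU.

19.6 PSU

Conserving salt mass:
salt = 9,670,000×8.7 + 30,600,000×23 = 84,129,000 + 703,800,000 = 787,929,000
volume = 9,670,000 + 30,600,000 = 40,270,000 m³
S = 787,929,000 / 40,270,000 = 19.566 PSU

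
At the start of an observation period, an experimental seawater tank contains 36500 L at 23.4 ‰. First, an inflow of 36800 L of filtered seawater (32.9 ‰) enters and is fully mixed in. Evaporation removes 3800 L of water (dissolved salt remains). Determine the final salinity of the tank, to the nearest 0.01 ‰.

29.71 ‰

After mixing: salt = 36,500×23.4 + 36,800×32.9 = 2,064,820; volume = 73,300 L
After evaporation: salt unchanged = 2,064,820; volume = 73,300 − 3,800 = 69,500 L
S = 2,064,820 / 69,500 = 29.7096 ‰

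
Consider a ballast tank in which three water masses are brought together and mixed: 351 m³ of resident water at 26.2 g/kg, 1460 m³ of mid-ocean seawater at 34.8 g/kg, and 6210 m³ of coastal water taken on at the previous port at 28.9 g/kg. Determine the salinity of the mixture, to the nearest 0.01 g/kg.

29.86 g/kg

Weighted by volume,
salt = 351×26.2 + 1,460×34.8 + 6,210×28.9 = 9,196.2 + 50,808 + 179,469 = 239,473.2
volume = 351 + 1,460 + 6,210 = 8,021 m³
S = 239,473.2 / 8,021 = 29.8558 g/kg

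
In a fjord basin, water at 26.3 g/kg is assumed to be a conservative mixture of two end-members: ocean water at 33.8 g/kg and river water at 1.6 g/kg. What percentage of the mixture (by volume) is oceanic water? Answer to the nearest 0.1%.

Let g be the oceanic fraction. Salt balance per unit volume:
g×33.8 + (1−g)×1.6 = 26.3
g = (26.3 − 1.6) / (33.8 − 1.6) = 24.7/32.2 = 0.7671

76.7%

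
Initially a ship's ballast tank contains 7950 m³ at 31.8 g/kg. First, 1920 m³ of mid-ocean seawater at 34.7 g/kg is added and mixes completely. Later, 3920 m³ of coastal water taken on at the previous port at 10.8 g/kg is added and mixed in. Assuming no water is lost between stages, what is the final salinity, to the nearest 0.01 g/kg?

26.23 g/kg

Total salt / total volume:
Initial salt = 7,950×31.8 = 252,810
After stage 1: salt = 252,810 + 1,920×34.7 = 319,434; volume = 9,870 m³; S = 32.364 g/kg
After stage 2: salt = 319,434 + 3,920×10.8 = 361,770; volume = 13,790 m³
S = 361,770 / 13,790 = 26.2342 g/kg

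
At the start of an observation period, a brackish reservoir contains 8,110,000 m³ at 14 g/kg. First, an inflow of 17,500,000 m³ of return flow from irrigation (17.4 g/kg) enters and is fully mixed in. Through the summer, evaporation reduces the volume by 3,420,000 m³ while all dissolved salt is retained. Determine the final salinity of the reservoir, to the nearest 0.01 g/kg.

18.84 g/kg

After mixing: salt = 8,110,000×14 + 17,500,000×17.4 = 418,040,000; volume = 25,610,000 m³
After evaporation: salt unchanged = 418,040,000; volume = 25,610,000 − 3,420,000 = 22,190,000 m³
S = 418,040,000 / 22,190,000 = 18.8391 g/kg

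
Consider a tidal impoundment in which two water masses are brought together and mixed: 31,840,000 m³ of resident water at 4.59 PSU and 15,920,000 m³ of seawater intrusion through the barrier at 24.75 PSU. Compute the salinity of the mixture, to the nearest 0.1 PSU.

11.3 PSU

By conservation of dissolved salt,
salt = 31,840,000×4.59 + 15,920,000×24.75 = 146,145,600 + 394,020,000 = 540,165,600
volume = 31,840,000 + 15,920,000 = 47,760,000 m³
S = 540,165,600 / 47,760,000 = 11.31 PSU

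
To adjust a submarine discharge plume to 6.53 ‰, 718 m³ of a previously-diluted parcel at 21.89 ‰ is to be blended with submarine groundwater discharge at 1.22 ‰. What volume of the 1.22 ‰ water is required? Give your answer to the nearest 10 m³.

2080 m³

Salt balance: 718×21.89 + V×1.22 = (718+V)×6.53
15,717.02 + 1.22V = 4,688.54 + 6.53V
11,028.48 = 5.31V
V = 2,076.93 m³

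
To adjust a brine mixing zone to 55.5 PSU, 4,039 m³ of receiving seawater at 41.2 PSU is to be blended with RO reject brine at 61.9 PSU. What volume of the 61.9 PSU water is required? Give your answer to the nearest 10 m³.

Salt balance: 4,039×41.2 + V×61.9 = (4,039+V)×55.5
166,406.8 + 61.9V = 224,164.5 + 55.5V
57,757.7 = 6.4V
V = 9,024.64 m³

9020 m³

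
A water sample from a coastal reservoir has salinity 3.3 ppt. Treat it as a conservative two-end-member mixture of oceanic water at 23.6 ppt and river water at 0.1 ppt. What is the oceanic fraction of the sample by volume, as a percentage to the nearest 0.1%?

13.6%

Let g be the oceanic fraction. Salt balance per unit volume:
g×23.6 + (1−g)×0.1 = 3.3
g = (3.3 − 0.1) / (23.6 − 0.1) = 3.2/23.5 = 0.1362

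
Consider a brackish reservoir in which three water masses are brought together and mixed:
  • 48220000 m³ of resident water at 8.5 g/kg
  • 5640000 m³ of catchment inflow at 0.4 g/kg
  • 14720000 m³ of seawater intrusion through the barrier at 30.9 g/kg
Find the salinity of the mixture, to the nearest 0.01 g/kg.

12.64 g/kg

Conserving salt mass:
salt = 48,220,000×8.5 + 5,640,000×0.4 + 14,720,000×30.9 = 409,870,000 + 2,256,000 + 454,848,000 = 866,974,000
volume = 48,220,000 + 5,640,000 + 14,720,000 = 68,580,000 m³
S = 866,974,000 / 68,580,000 = 12.6418 g/kg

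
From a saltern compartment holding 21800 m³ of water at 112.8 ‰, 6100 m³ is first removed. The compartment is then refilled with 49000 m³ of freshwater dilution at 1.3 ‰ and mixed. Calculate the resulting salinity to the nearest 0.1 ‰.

28.4 ‰

Remaining after removal: 15,700 m³ at 112.8 ‰ (salt = 1,770,960)
After addition: salt = 1,770,960 + 49,000×1.3 = 1,834,660; volume = 64,700 m³
S = 1,834,660 / 64,700 = 28.3564 ‰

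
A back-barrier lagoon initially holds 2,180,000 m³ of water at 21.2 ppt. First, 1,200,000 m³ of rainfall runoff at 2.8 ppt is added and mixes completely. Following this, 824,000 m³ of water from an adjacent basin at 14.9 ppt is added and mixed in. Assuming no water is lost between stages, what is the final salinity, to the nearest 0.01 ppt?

Conserving salt mass:
Initial salt = 2,180,000×21.2 = 46,216,000
After stage 1: salt = 46,216,000 + 1,200,000×2.8 = 49,576,000; volume = 3,380,000 m³; S = 14.667 ppt
After stage 2: salt = 49,576,000 + 824,000×14.9 = 61,853,600; volume = 4,204,000 m³
S = 61,853,600 / 4,204,000 = 14.713 ppt

14.71 ppt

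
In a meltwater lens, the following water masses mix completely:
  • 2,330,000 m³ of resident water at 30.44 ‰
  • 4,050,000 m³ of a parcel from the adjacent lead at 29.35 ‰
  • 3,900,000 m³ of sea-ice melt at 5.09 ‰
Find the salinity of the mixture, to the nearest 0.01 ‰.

20.39 ‰

Conserving salt mass:
salt = 2,330,000×30.44 + 4,050,000×29.35 + 3,900,000×5.09 = 70,925,200 + 118,867,500 + 19,851,000 = 209,643,700
volume = 2,330,000 + 4,050,000 + 3,900,000 = 10,280,000 m³
S = 209,643,700 / 10,280,000 = 20.3934 ‰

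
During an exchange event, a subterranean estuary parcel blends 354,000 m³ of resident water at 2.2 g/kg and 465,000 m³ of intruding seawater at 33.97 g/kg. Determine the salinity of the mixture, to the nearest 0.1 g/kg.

20.2 g/kg

Mass of salt is conserved:
salt = 354,000×2.2 + 465,000×33.97 = 778,800 + 15,796,050 = 16,574,850
volume = 354,000 + 465,000 = 819,000 m³
S = 16,574,850 / 819,000 = 20.238 g/kg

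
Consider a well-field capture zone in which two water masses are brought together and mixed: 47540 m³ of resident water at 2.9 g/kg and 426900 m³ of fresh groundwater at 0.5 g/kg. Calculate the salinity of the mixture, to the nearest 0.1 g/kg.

0.7 g/kg

Total salt / total volume:
salt = 47,540×2.9 + 426,900×0.5 = 137,866 + 213,450 = 351,316
volume = 47,540 + 426,900 = 474,440 m³
S = 351,316 / 474,440 = 0.74 g/kg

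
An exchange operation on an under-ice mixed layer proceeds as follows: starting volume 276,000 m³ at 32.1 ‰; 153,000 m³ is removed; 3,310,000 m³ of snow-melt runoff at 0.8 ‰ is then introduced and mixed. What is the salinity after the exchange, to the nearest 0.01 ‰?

1.92 ‰

Remaining after removal: 123,000 m³ at 32.1 ‰ (salt = 3,948,300)
After addition: salt = 3,948,300 + 3,310,000×0.8 = 6,596,300; volume = 3,433,000 m³
S = 6,596,300 / 3,433,000 = 1.9214 ‰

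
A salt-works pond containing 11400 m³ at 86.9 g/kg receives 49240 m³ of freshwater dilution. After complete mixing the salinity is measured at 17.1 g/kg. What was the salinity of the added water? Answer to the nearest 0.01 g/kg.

Salt balance: 11,400×86.9 + 49,240×S = 60,640×17.1
990,660 + 49,240·S = 1,036,944
S = (1,036,944 − 990,660) / 49,240 = 0.94 g/kg

0.94 g/kg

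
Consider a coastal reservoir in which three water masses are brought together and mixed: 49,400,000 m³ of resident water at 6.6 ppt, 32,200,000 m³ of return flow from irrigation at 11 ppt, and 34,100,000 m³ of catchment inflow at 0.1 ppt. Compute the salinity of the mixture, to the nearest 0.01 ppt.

5.91 ppt

Total salt / total volume:
salt = 49,400,000×6.6 + 32,200,000×11 + 34,100,000×0.1 = 326,040,000 + 354,200,000 + 3,410,000 = 683,650,000
volume = 49,400,000 + 32,200,000 + 34,100,000 = 115,700,000 m³
S = 683,650,000 / 115,700,000 = 5.9088 ppt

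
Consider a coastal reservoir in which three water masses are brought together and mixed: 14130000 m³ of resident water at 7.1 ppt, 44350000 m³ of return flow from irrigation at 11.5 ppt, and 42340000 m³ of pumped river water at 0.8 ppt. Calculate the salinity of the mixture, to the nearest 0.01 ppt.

By conservation of dissolved salt,
salt = 14,130,000×7.1 + 44,350,000×11.5 + 42,340,000×0.8 = 100,323,000 + 510,025,000 + 33,872,000 = 644,220,000
volume = 14,130,000 + 44,350,000 + 42,340,000 = 100,820,000 m³
S = 644,220,000 / 100,820,000 = 6.3898 ppt

6.39 ppt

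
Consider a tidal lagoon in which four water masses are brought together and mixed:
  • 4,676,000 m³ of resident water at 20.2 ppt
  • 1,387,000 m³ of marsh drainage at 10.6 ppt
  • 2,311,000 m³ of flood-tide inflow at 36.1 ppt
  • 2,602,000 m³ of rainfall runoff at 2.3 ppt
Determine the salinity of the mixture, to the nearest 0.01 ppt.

Salt balance:
salt = 4,676,000×20.2 + 1,387,000×10.6 + 2,311,000×36.1 + 2,602,000×2.3 = 94,455,200 + 14,702,200 + 83,427,100 + 5,984,600 = 198,569,100
volume = 4,676,000 + 1,387,000 + 2,311,000 + 2,602,000 = 10,976,000 m³
S = 198,569,100 / 10,976,000 = 18.0912 ppt

18.09 ppt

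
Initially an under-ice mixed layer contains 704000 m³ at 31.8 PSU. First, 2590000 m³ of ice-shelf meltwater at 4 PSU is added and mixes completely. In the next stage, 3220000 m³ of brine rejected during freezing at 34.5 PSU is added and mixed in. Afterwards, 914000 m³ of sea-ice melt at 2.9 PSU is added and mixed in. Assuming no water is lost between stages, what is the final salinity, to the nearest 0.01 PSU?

19.72 PSU

Salt balance:
Initial salt = 704,000×31.8 = 22,387,200
After stage 1: salt = 22,387,200 + 2,590,000×4 = 32,747,200; volume = 3,294,000 m³; S = 9.941 PSU
After stage 2: salt = 32,747,200 + 3,220,000×34.5 = 143,837,200; volume = 6,514,000 m³; S = 22.081 PSU
After stage 3: salt = 143,837,200 + 914,000×2.9 = 146,487,800; volume = 7,428,000 m³
S = 146,487,800 / 7,428,000 = 19.721 PSU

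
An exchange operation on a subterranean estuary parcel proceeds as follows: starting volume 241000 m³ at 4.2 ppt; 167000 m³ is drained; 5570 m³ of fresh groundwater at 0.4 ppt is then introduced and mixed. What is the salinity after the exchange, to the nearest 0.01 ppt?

3.93 ppt

Remaining after removal: 74,000 m³ at 4.2 ppt (salt = 310,800)
After addition: salt = 310,800 + 5,570×0.4 = 313,028; volume = 79,570 m³
S = 313,028 / 79,570 = 3.934 ppt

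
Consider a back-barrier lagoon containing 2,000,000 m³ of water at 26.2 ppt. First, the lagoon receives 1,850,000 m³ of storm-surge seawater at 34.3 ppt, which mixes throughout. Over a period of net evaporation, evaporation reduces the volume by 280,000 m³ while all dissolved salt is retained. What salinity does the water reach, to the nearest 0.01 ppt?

32.45 ppt

After mixing: salt = 2,000,000×26.2 + 1,850,000×34.3 = 115,855,000; volume = 3,850,000 m³
After evaporation: salt unchanged = 115,855,000; volume = 3,850,000 − 280,000 = 3,570,000 m³
S = 115,855,000 / 3,570,000 = 32.4524 ppt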